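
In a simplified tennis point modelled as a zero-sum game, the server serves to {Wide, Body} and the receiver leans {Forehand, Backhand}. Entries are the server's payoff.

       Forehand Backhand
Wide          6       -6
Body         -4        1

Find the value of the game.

Row minima: Wide → -6, Body → -4; maximin = -4.
Column maxima: Forehand → 6, Backhand → 1; minimax = 1.
-4 ≠ 1, so there is no saddle point; optimal play is mixed.
Let the server play Wide with probability p. Expected payoff against Forehand: 6p + (-4)(1−p) = 10p − 4; against Backhand: (-6)p + 1(1−p) = −7p + 1.
Setting these equal: 10p − 4 = −7p + 1 ⇒ 17p = 5 ⇒ p = 5/17, and the value is (10)·(5/17) − 4 = -18/17.
For the receiver: with q = P(Forehand), equating Wide's and Body's payoffs gives 12q − 6 = −5q + 1 ⇒ q = 7/17.

-18/17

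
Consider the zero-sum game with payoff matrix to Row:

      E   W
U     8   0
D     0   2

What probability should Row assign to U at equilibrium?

Row minima: U → 0, D → 0; maximin = 0.
Column maxima: E → 8, W → 2; minimax = 2.
0 ≠ 2, so there is no saddle point; optimal play is mixed.
Let Row play U with probability p. Expected payoff against E: 8p + 0(1−p) = 8p; against W: 0p + 2(1−p) = −2p + 2.
Setting these equal: 8p = −2p + 2 ⇒ 10p = 2 ⇒ p = 1/5, and the value is (8)·(1/5) = 8/5.
For Column: with q = P(E), equating U's and D's payoffs gives 8q = −2q + 2 ⇒ q = 1/5.

1/5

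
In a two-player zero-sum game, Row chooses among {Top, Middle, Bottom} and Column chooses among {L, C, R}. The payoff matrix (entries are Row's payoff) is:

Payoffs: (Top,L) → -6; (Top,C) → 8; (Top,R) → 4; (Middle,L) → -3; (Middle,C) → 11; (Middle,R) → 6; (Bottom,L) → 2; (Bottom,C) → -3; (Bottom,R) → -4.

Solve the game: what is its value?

Row minima: Top → -6, Middle → -3, Bottom → -4; maximin = -3.
Column maxima: L → 2, C → 11, R → 6; minimax = 2.
-3 ≠ 2, so there is no saddle point; optimal play is mixed.
Top is strictly dominated by Middle, so Row never plays it.
C is strictly dominated by R (it gives Row strictly more in every row), so Column never plays it.
On the remaining 2×2 (Middle, Bottom vs L, R):
Let Row play Middle with probability p. Expected payoff against L: (-3)p + 2(1−p) = −5p + 2; against R: 6p + (-4)(1−p) = 10p − 4.
Setting these equal: −5p + 2 = 10p − 4 ⇒ −15p = -6 ⇒ p = 2/5, and the value is (-5)·(2/5) + 2 = 0.
For Column: with q = P(L), equating Middle's and Bottom's payoffs gives −9q + 6 = 6q − 4 ⇒ q = 2/3.

0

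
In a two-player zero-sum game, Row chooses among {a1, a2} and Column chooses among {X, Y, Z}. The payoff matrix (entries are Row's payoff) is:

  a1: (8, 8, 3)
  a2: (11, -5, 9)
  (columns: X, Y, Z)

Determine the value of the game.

87/19

Row minima: a1 → 3, a2 → -5; maximin = 3.
Column maxima: X → 11, Y → 8, Z → 9; minimax = 8.
3 ≠ 8, so there is no saddle point; optimal play is mixed.
X is strictly dominated by Z (it gives Row strictly more in every row), so Column never plays it.
On the remaining 2×2 (a1, a2 vs Y, Z):
Let Row play a1 with probability p. Expected payoff against Y: 8p + (-5)(1−p) = 13p − 5; against Z: 3p + 9(1−p) = −6p + 9.
Setting these equal: 13p − 5 = −6p + 9 ⇒ 19p = 14 ⇒ p = 14/19, and the value is (13)·(14/19) − 5 = 87/19.
For Column: with q = P(Y), equating a1's and a2's payoffs gives 5q + 3 = −14q + 9 ⇒ q = 6/19.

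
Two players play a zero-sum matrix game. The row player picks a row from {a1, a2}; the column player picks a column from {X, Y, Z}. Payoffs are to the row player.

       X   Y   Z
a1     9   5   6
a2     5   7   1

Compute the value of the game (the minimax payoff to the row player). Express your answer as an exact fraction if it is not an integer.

37/7

Row minima: a1 → 5, a2 → 1; maximin = 5.
Column maxima: X → 9, Y → 7, Z → 6; minimax = 6.
5 ≠ 6, so there is no saddle point; optimal play is mixed.
X is strictly dominated by Z (it gives the row player strictly more in every row), so the column player never plays it.
On the remaining 2×2 (a1, a2 vs Y, Z):
Let the row player play a1 with probability p. Expected payoff against Y: 5p + 7(1−p) = −2p + 7; against Z: 6p + 1(1−p) = 5p + 1.
Setting these equal: −2p + 7 = 5p + 1 ⇒ −7p = -6 ⇒ p = 6/7, and the value is (-2)·(6/7) + 7 = 37/7.
For the column player: with q = P(Y), equating a1's and a2's payoffs gives −q + 6 = 6q + 1 ⇒ q = 5/7.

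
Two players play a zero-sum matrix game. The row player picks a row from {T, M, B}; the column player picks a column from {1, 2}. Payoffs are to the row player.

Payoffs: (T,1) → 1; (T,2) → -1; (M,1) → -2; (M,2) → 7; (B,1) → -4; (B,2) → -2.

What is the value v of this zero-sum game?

Row minima: T → -1, M → -2, B → -4; maximin = -1.
Column maxima: 1 → 1, 2 → 7; minimax = 1.
-1 ≠ 1, so there is no saddle point; optimal play is mixed.
B is strictly dominated by T, so the row player never plays it.
On the remaining 2×2 (T, M vs 1, 2):
Let the row player play T with probability p. Expected payoff against 1: 1p + (-2)(1−p) = 3p − 2; against 2: (-1)p + 7(1−p) = −8p + 7.
Setting these equal: 3p − 2 = −8p + 7 ⇒ 11p = 9 ⇒ p = 9/11, and the value is (3)·(9/11) − 2 = 5/11.
For the column player: with q = P(1), equating T's and M's payoffs gives 2q − 1 = −9q + 7 ⇒ q = 8/11.

5/11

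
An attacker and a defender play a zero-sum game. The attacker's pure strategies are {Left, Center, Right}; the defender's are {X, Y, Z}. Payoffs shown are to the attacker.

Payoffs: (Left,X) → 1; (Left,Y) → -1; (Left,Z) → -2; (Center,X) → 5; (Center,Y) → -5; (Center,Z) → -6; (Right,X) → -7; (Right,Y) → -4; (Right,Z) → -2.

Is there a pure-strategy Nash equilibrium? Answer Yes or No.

Row minima: Left → -2, Center → -6, Right → -7; maximin = -2.
Column maxima: X → 5, Y → -1, Z → -2; minimax = -2.
maximin = minimax = -2, so a saddle point exists.

Yes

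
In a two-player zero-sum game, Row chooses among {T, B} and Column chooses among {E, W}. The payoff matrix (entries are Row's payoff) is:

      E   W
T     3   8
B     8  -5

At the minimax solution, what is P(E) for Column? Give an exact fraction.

Row minima: T → 3, B → -5; maximin = 3.
Column maxima: E → 8, W → 8; minimax = 8.
3 ≠ 8, so there is no saddle point; optimal play is mixed.
Let Row play T with probability p. Expected payoff against E: 3p + 8(1−p) = −5p + 8; against W: 8p + (-5)(1−p) = 13p − 5.
Setting these equal: −5p + 8 = 13p − 5 ⇒ −18p = -13 ⇒ p = 13/18, and the value is (-5)·(13/18) + 8 = 79/18.
For Column: with q = P(E), equating T's and B's payoffs gives −5q + 8 = 13q − 5 ⇒ q = 13/18.

13/18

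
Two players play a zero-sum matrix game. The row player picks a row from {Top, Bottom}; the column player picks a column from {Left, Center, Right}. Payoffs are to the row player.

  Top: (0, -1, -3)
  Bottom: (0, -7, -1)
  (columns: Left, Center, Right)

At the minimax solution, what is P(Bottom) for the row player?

Row minima: Top → -3, Bottom → -7; maximin = -3.
Column maxima: Left → 0, Center → -1, Right → -1; minimax = -1.
-3 ≠ -1, so there is no saddle point; optimal play is mixed.
Left is strictly dominated by Center (it gives the row player strictly more in every row), so the column player never plays it.
On the remaining 2×2 (Top, Bottom vs Center, Right):
Let the row player play Top with probability p. Expected payoff against Center: (-1)p + (-7)(1−p) = 6p − 7; against Right: (-3)p + (-1)(1−p) = −2p − 1.
Setting these equal: 6p − 7 = −2p − 1 ⇒ 8p = 6 ⇒ p = 3/4, and the value is (6)·(3/4) − 7 = -5/2.
For the column player: with q = P(Center), equating Top's and Bottom's payoffs gives 2q − 3 = −6q − 1 ⇒ q = 1/4.

1/4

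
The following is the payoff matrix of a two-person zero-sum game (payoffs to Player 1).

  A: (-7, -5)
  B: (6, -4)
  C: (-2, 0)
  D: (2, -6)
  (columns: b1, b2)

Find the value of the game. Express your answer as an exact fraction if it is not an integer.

-2/3

Row minima: A → -7, B → -4, C → -2, D → -6; maximin = -2.
Column maxima: b1 → 6, b2 → 0; minimax = 0.
-2 ≠ 0, so there is no saddle point; optimal play is mixed.
A is strictly dominated by B, so Player 1 never plays it.
D is strictly dominated by B, so Player 1 never plays it.
On the remaining 2×2 (B, C vs b1, b2):
Let Player 1 play B with probability p. Expected payoff against b1: 6p + (-2)(1−p) = 8p − 2; against b2: (-4)p + 0(1−p) = −4p.
Setting these equal: 8p − 2 = −4p ⇒ 12p = 2 ⇒ p = 1/6, and the value is (8)·(1/6) − 2 = -2/3.
For Player 2: with q = P(b1), equating B's and C's payoffs gives 10q − 4 = −2q ⇒ q = 1/3.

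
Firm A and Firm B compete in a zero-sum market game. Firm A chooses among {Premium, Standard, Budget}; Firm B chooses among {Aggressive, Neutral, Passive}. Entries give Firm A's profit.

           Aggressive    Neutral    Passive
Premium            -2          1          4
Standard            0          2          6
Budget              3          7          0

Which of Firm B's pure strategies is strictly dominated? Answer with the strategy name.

Aggressive holds Firm A's payoff strictly below Neutral in every row: -2 < 1, 0 < 2, 3 < 7.
So Neutral is strictly dominated for Firm B.

Neutral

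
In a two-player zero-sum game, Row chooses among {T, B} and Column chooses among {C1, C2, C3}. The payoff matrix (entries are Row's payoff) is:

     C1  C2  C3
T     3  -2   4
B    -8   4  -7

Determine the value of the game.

-4/17

Row minima: T → -2, B → -8; maximin = -2.
Column maxima: C1 → 3, C2 → 4, C3 → 4; minimax = 3.
-2 ≠ 3, so there is no saddle point; optimal play is mixed.
C3 is strictly dominated by C1 (it gives Row strictly more in every row), so Column never plays it.
On the remaining 2×2 (T, B vs C1, C2):
Let Row play T with probability p. Expected payoff against C1: 3p + (-8)(1−p) = 11p − 8; against C2: (-2)p + 4(1−p) = −6p + 4.
Setting these equal: 11p − 8 = −6p + 4 ⇒ 17p = 12 ⇒ p = 12/17, and the value is (11)·(12/17) − 8 = -4/17.
For Column: with q = P(C1), equating T's and B's payoffs gives 5q − 2 = −12q + 4 ⇒ q = 6/17.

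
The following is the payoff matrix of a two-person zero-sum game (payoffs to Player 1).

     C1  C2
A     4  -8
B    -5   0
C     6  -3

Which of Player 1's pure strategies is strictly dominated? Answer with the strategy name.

C gives a strictly higher payoff than A against every column: 6 > 4, -3 > -8.
So A is strictly dominated and Player 1 never plays it.

A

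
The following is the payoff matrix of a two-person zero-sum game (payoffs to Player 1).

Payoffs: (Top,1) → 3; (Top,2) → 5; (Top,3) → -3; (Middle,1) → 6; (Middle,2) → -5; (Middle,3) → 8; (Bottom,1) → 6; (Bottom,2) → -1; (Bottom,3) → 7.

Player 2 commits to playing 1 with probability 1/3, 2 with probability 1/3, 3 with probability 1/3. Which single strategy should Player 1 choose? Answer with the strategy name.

Expected payoff of Top: (1/3)·3 + (1/3)·5 + (1/3)·(-3) = 5/3.
Expected payoff of Middle: (1/3)·6 + (1/3)·(-5) + (1/3)·8 = 3.
Expected payoff of Bottom: (1/3)·6 + (1/3)·(-1) + (1/3)·7 = 4.
The largest is 4, so Player 1's best response is Bottom.

Bottom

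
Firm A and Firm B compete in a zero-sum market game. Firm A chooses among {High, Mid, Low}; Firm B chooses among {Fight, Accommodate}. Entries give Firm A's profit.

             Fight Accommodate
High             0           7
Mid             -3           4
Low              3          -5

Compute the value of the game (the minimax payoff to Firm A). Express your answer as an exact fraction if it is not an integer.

7/5

Row minima: High → 0, Mid → -3, Low → -5; maximin = 0.
Column maxima: Fight → 3, Accommodate → 7; minimax = 3.
0 ≠ 3, so there is no saddle point; optimal play is mixed.
Mid is strictly dominated by High, so Firm A never plays it.
On the remaining 2×2 (High, Low vs Fight, Accommodate):
Let Firm A play High with probability p. Expected payoff against Fight: 0p + 3(1−p) = −3p + 3; against Accommodate: 7p + (-5)(1−p) = 12p − 5.
Setting these equal: −3p + 3 = 12p − 5 ⇒ −15p = -8 ⇒ p = 8/15, and the value is (-3)·(8/15) + 3 = 7/5.
For Firm B: with q = P(Fight), equating High's and Low's payoffs gives −7q + 7 = 8q − 5 ⇒ q = 4/5.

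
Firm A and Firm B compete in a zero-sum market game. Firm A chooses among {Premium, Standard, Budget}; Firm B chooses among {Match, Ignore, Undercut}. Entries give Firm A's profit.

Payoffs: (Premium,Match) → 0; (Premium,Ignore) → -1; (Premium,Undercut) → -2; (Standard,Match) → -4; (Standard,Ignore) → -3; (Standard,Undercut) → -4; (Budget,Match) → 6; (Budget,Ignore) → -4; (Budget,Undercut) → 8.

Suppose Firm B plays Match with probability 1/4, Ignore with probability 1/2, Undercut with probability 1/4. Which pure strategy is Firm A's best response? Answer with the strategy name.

Budget

Expected payoff of Premium: (1/4)·0 + (1/2)·(-1) + (1/4)·(-2) = -1.
Expected payoff of Standard: (1/4)·(-4) + (1/2)·(-3) + (1/4)·(-4) = -7/2.
Expected payoff of Budget: (1/4)·6 + (1/2)·(-4) + (1/4)·8 = 3/2.
The largest is 3/2, so Firm A's best response is Budget.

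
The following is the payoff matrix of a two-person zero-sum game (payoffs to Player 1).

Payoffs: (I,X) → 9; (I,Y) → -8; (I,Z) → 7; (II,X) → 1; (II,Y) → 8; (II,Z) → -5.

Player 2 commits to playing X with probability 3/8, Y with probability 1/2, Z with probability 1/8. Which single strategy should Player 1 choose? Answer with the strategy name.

Expected payoff of I: (3/8)·9 + (1/2)·(-8) + (1/8)·7 = 1/4.
Expected payoff of II: (3/8)·1 + (1/2)·8 + (1/8)·(-5) = 15/4.
The largest is 15/4, so Player 1's best response is II.

II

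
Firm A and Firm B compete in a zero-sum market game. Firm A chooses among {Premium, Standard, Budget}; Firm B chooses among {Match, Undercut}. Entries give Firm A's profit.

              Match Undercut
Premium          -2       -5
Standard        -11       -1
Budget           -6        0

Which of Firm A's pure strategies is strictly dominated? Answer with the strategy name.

Budget gives a strictly higher payoff than Standard against every column: -6 > -11, 0 > -1.
So Standard is strictly dominated and Firm A never plays it.

Standard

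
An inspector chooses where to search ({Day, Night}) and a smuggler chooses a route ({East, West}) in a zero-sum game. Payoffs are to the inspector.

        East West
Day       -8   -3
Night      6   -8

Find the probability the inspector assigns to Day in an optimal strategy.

14/19

Row minima: Day → -8, Night → -8; maximin = -8.
Column maxima: East → 6, West → -3; minimax = -3.
-8 ≠ -3, so there is no saddle point; optimal play is mixed.
Let the inspector play Day with probability p. Expected payoff against East: (-8)p + 6(1−p) = −14p + 6; against West: (-3)p + (-8)(1−p) = 5p − 8.
Setting these equal: −14p + 6 = 5p − 8 ⇒ −19p = -14 ⇒ p = 14/19, and the value is (-14)·(14/19) + 6 = -82/19.
For the smuggler: with q = P(East), equating Day's and Night's payoffs gives −5q − 3 = 14q − 8 ⇒ q = 5/19.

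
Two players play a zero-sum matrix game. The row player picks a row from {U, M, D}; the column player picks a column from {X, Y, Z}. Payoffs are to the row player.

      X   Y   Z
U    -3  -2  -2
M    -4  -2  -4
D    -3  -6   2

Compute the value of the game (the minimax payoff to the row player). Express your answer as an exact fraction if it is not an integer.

-3

Row minima: U → -3, M → -4, D → -6; maximin = -3.
Column maxima: X → -3, Y → -2, Z → 2; minimax = -3.
Since maximin = minimax = -3, there is a saddle point and the value is -3.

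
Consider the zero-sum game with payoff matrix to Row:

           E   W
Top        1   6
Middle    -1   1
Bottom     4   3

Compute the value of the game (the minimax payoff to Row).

Row minima: Top → 1, Middle → -1, Bottom → 3; maximin = 3.
Column maxima: E → 4, W → 6; minimax = 4.
3 ≠ 4, so there is no saddle point; optimal play is mixed.
Middle is strictly dominated by Top, so Row never plays it.
On the remaining 2×2 (Top, Bottom vs E, W):
Let Row play Top with probability p. Expected payoff against E: 1p + 4(1−p) = −3p + 4; against W: 6p + 3(1−p) = 3p + 3.
Setting these equal: −3p + 4 = 3p + 3 ⇒ −6p = -1 ⇒ p = 1/6, and the value is (-3)·(1/6) + 4 = 7/2.
For Column: with q = P(E), equating Top's and Bottom's payoffs gives −5q + 6 = q + 3 ⇒ q = 1/2.

7/2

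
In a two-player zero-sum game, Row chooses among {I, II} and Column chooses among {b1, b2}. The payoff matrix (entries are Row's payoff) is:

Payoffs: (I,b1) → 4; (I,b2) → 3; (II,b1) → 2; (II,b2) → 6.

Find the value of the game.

18/5

Row minima: I → 3, II → 2; maximin = 3.
Column maxima: b1 → 4, b2 → 6; minimax = 4.
3 ≠ 4, so there is no saddle point; optimal play is mixed.
Let Row play I with probability p. Expected payoff against b1: 4p + 2(1−p) = 2p + 2; against b2: 3p + 6(1−p) = −3p + 6.
Setting these equal: 2p + 2 = −3p + 6 ⇒ 5p = 4 ⇒ p = 4/5, and the value is (2)·(4/5) + 2 = 18/5.
For Column: with q = P(b1), equating I's and II's payoffs gives q + 3 = −4q + 6 ⇒ q = 3/5.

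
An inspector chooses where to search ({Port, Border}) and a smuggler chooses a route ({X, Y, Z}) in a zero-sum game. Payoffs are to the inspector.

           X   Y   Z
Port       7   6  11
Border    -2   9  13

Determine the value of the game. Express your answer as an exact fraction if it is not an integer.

25/4

Row minima: Port → 6, Border → -2; maximin = 6.
Column maxima: X → 7, Y → 9, Z → 13; minimax = 7.
6 ≠ 7, so there is no saddle point; optimal play is mixed.
Z is strictly dominated by X (it gives the inspector strictly more in every row), so the smuggler never plays it.
On the remaining 2×2 (Port, Border vs X, Y):
Let the inspector play Port with probability p. Expected payoff against X: 7p + (-2)(1−p) = 9p − 2; against Y: 6p + 9(1−p) = −3p + 9.
Setting these equal: 9p − 2 = −3p + 9 ⇒ 12p = 11 ⇒ p = 11/12, and the value is (9)·(11/12) − 2 = 25/4.
For the smuggler: with q = P(X), equating Port's and Border's payoffs gives q + 6 = −11q + 9 ⇒ q = 1/4.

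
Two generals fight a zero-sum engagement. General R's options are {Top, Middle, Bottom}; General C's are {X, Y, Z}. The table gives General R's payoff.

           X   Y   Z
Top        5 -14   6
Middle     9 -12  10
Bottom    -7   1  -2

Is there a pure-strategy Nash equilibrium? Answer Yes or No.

No

Row minima: Top → -14, Middle → -12, Bottom → -7; maximin = -7.
Column maxima: X → 9, Y → 1, Z → 10; minimax = 1.
-7 ≠ 1, so no pure-strategy equilibrium exists.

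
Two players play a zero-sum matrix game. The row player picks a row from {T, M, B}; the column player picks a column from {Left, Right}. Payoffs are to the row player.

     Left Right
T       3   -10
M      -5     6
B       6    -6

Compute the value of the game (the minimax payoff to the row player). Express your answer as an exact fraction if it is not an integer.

Row minima: T → -10, M → -5, B → -6; maximin = -5.
Column maxima: Left → 6, Right → 6; minimax = 6.
-5 ≠ 6, so there is no saddle point; optimal play is mixed.
T is strictly dominated by B, so the row player never plays it.
On the remaining 2×2 (M, B vs Left, Right):
Let the row player play M with probability p. Expected payoff against Left: (-5)p + 6(1−p) = −11p + 6; against Right: 6p + (-6)(1−p) = 12p − 6.
Setting these equal: −11p + 6 = 12p − 6 ⇒ −23p = -12 ⇒ p = 12/23, and the value is (-11)·(12/23) + 6 = 6/23.
For the column player: with q = P(Left), equating M's and B's payoffs gives −11q + 6 = 12q − 6 ⇒ q = 12/23.

6/23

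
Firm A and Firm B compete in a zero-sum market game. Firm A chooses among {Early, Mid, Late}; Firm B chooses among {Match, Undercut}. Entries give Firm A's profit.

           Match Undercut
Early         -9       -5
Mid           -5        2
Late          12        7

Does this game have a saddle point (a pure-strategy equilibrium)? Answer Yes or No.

Row minima: Early → -9, Mid → -5, Late → 7; maximin = 7.
Column maxima: Match → 12, Undercut → 7; minimax = 7.
maximin = minimax = 7, so a saddle point exists.

Yes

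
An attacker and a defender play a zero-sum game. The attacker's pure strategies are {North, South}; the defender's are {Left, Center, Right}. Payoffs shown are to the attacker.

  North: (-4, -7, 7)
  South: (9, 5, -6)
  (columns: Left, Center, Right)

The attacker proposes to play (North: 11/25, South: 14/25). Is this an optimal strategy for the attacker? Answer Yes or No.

Against Left this mix gives (11/25)·(-4) + (14/25)·9 = 82/25.
Against Center this mix gives (11/25)·(-7) + (14/25)·5 = -7/25.
Against Right this mix gives (11/25)·7 + (14/25)·(-6) = -7/25.
All of the defender's active replies (Center, Right) yield -7/25, and no column does worse for the attacker. The mix makes the defender indifferent and guarantees -7/25, so it is optimal.

Yes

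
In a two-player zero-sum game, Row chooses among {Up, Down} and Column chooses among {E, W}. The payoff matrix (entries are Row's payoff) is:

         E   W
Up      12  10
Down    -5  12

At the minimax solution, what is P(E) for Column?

Row minima: Up → 10, Down → -5; maximin = 10.
Column maxima: E → 12, W → 12; minimax = 12.
10 ≠ 12, so there is no saddle point; optimal play is mixed.
Let Row play Up with probability p. Expected payoff against E: 12p + (-5)(1−p) = 17p − 5; against W: 10p + 12(1−p) = −2p + 12.
Setting these equal: 17p − 5 = −2p + 12 ⇒ 19p = 17 ⇒ p = 17/19, and the value is (17)·(17/19) − 5 = 194/19.
For Column: with q = P(E), equating Up's and Down's payoffs gives 2q + 10 = −17q + 12 ⇒ q = 2/19.

2/19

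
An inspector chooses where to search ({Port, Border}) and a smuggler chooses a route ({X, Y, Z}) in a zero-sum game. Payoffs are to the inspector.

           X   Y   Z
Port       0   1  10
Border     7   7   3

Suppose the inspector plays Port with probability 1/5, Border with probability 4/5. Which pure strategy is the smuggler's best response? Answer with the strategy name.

If the smuggler plays X, the inspector's expected payoff is (1/5)·0 + (4/5)·7 = 28/5.
If the smuggler plays Y, the inspector's expected payoff is (1/5)·1 + (4/5)·7 = 29/5.
If the smuggler plays Z, the inspector's expected payoff is (1/5)·10 + (4/5)·3 = 22/5.
The smuggler minimizes the inspector's payoff; the smallest is 22/5, so the best response is Z.

Z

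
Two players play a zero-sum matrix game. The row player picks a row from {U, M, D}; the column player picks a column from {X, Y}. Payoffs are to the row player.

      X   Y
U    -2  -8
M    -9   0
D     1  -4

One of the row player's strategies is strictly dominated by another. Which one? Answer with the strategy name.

U

D gives a strictly higher payoff than U against every column: 1 > -2, -4 > -8.
So U is strictly dominated and the row player never plays it.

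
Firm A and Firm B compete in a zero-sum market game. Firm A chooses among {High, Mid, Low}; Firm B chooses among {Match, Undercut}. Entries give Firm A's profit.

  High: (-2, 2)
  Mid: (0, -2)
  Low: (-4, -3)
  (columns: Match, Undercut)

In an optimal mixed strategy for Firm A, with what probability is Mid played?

Row minima: High → -2, Mid → -2, Low → -4; maximin = -2.
Column maxima: Match → 0, Undercut → 2; minimax = 0.
-2 ≠ 0, so there is no saddle point; optimal play is mixed.
Low is strictly dominated by High, so Firm A never plays it.
On the remaining 2×2 (High, Mid vs Match, Undercut):
Let Firm A play High with probability p. Expected payoff against Match: (-2)p + 0(1−p) = −2p; against Undercut: 2p + (-2)(1−p) = 4p − 2.
Setting these equal: −2p = 4p − 2 ⇒ −6p = -2 ⇒ p = 1/3, and the value is (-2)·(1/3) = -2/3.
For Firm B: with q = P(Match), equating High's and Mid's payoffs gives −4q + 2 = 2q − 2 ⇒ q = 2/3.

2/3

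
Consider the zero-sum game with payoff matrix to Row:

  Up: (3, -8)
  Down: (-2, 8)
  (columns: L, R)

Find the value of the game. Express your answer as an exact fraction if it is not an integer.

Row minima: Up → -8, Down → -2; maximin = -2.
Column maxima: L → 3, R → 8; minimax = 3.
-2 ≠ 3, so there is no saddle point; optimal play is mixed.
Let Row play Up with probability p. Expected payoff against L: 3p + (-2)(1−p) = 5p − 2; against R: (-8)p + 8(1−p) = −16p + 8.
Setting these equal: 5p − 2 = −16p + 8 ⇒ 21p = 10 ⇒ p = 10/21, and the value is (5)·(10/21) − 2 = 8/21.
For Column: with q = P(L), equating Up's and Down's payoffs gives 11q − 8 = −10q + 8 ⇒ q = 16/21.

8/21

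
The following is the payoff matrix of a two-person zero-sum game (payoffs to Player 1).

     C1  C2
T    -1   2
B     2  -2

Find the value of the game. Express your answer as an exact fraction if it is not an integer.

2/7

Row minima: T → -1, B → -2; maximin = -1.
Column maxima: C1 → 2, C2 → 2; minimax = 2.
-1 ≠ 2, so there is no saddle point; optimal play is mixed.
Let Player 1 play T with probability p. Expected payoff against C1: (-1)p + 2(1−p) = −3p + 2; against C2: 2p + (-2)(1−p) = 4p − 2.
Setting these equal: −3p + 2 = 4p − 2 ⇒ −7p = -4 ⇒ p = 4/7, and the value is (-3)·(4/7) + 2 = 2/7.
For Player 2: with q = P(C1), equating T's and B's payoffs gives −3q + 2 = 4q − 2 ⇒ q = 4/7.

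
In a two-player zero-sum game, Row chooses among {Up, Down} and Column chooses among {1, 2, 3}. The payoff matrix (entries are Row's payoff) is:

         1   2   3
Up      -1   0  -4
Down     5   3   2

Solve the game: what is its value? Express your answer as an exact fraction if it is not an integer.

Row minima: Up → -4, Down → 2; maximin = 2.
Column maxima: 1 → 5, 2 → 3, 3 → 2; minimax = 2.
Since maximin = minimax = 2, there is a saddle point and the value is 2.

2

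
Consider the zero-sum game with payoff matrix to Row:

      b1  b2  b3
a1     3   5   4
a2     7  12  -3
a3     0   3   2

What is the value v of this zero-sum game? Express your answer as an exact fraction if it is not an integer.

Row minima: a1 → 3, a2 → -3, a3 → 0; maximin = 3.
Column maxima: b1 → 7, b2 → 12, b3 → 4; minimax = 4.
3 ≠ 4, so there is no saddle point; optimal play is mixed.
a3 is strictly dominated by a1, so Row never plays it.
b2 is strictly dominated by b1 (it gives Row strictly more in every row), so Column never plays it.
On the remaining 2×2 (a1, a2 vs b1, b3):
Let Row play a1 with probability p. Expected payoff against b1: 3p + 7(1−p) = −4p + 7; against b3: 4p + (-3)(1−p) = 7p − 3.
Setting these equal: −4p + 7 = 7p − 3 ⇒ −11p = -10 ⇒ p = 10/11, and the value is (-4)·(10/11) + 7 = 37/11.
For Column: with q = P(b1), equating a1's and a2's payoffs gives −q + 4 = 10q − 3 ⇒ q = 7/11.

37/11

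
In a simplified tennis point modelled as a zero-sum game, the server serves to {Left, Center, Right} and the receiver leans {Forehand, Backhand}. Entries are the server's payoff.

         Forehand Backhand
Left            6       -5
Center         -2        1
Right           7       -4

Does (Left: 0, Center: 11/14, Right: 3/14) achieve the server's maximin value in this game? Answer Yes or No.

Yes

Against Forehand this mix gives (11/14)·(-2) + (3/14)·7 = -1/14.
Against Backhand this mix gives (11/14)·1 + (3/14)·(-4) = -1/14.
All of the receiver's active replies (Forehand, Backhand) yield -1/14, and no column does worse for the server. The mix makes the receiver indifferent and guarantees -1/14, so it is optimal.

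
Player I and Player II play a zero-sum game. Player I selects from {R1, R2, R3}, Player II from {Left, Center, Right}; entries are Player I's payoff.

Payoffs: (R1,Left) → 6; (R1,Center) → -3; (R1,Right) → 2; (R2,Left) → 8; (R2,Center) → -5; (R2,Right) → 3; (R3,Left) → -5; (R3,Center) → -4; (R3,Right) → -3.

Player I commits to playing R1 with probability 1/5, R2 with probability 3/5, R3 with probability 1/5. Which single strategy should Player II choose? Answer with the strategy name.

Center

If Player II plays Left, Player I's expected payoff is (1/5)·6 + (3/5)·8 + (1/5)·(-5) = 5.
If Player II plays Center, Player I's expected payoff is (1/5)·(-3) + (3/5)·(-5) + (1/5)·(-4) = -22/5.
If Player II plays Right, Player I's expected payoff is (1/5)·2 + (3/5)·3 + (1/5)·(-3) = 8/5.
Player II minimizes Player I's payoff; the smallest is -22/5, so the best response is Center.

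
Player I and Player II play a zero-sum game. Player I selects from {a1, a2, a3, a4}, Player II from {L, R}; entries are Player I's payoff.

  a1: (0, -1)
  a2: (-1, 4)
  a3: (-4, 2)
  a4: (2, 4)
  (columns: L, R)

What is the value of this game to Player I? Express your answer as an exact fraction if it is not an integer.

2

Row minima: a1 → -1, a2 → -1, a3 → -4, a4 → 2; maximin = 2.
Column maxima: L → 2, R → 4; minimax = 2.
Since maximin = minimax = 2, there is a saddle point and the value is 2.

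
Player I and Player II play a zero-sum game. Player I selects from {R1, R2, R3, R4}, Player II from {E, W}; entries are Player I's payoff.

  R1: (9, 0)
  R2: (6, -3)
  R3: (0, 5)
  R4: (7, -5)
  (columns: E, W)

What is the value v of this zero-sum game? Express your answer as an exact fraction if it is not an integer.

45/14

Row minima: R1 → 0, R2 → -3, R3 → 0, R4 → -5; maximin = 0.
Column maxima: E → 9, W → 5; minimax = 5.
0 ≠ 5, so there is no saddle point; optimal play is mixed.
R2 is strictly dominated by R1, so Player I never plays it.
R4 is strictly dominated by R1, so Player I never plays it.
On the remaining 2×2 (R1, R3 vs E, W):
Let Player I play R1 with probability p. Expected payoff against E: 9p + 0(1−p) = 9p; against W: 0p + 5(1−p) = −5p + 5.
Setting these equal: 9p = −5p + 5 ⇒ 14p = 5 ⇒ p = 5/14, and the value is (9)·(5/14) = 45/14.
For Player II: with q = P(E), equating R1's and R3's payoffs gives 9q = −5q + 5 ⇒ q = 5/14.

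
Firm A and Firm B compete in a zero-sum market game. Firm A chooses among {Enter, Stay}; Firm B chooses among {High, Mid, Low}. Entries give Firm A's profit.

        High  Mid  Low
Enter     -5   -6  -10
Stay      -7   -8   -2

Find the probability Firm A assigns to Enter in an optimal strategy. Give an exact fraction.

3/5

Row minima: Enter → -10, Stay → -8; maximin = -8.
Column maxima: High → -5, Mid → -6, Low → -2; minimax = -6.
-8 ≠ -6, so there is no saddle point; optimal play is mixed.
High is strictly dominated by Mid (it gives Firm A strictly more in every row), so Firm B never plays it.
On the remaining 2×2 (Enter, Stay vs Mid, Low):
Let Firm A play Enter with probability p. Expected payoff against Mid: (-6)p + (-8)(1−p) = 2p − 8; against Low: (-10)p + (-2)(1−p) = −8p − 2.
Setting these equal: 2p − 8 = −8p − 2 ⇒ 10p = 6 ⇒ p = 3/5, and the value is (2)·(3/5) − 8 = -34/5.
For Firm B: with q = P(Mid), equating Enter's and Stay's payoffs gives 4q − 10 = −6q − 2 ⇒ q = 4/5.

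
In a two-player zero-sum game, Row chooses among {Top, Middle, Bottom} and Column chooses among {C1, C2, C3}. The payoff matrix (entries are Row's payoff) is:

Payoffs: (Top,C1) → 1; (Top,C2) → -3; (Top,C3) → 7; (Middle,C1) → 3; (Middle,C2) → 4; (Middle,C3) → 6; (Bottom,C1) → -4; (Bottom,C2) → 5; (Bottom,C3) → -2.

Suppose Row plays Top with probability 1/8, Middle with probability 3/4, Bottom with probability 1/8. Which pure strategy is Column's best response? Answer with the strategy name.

If Column plays C1, Row's expected payoff is (1/8)·1 + (3/4)·3 + (1/8)·(-4) = 15/8.
If Column plays C2, Row's expected payoff is (1/8)·(-3) + (3/4)·4 + (1/8)·5 = 13/4.
If Column plays C3, Row's expected payoff is (1/8)·7 + (3/4)·6 + (1/8)·(-2) = 41/8.
Column minimizes Row's payoff; the smallest is 15/8, so the best response is C1.

C1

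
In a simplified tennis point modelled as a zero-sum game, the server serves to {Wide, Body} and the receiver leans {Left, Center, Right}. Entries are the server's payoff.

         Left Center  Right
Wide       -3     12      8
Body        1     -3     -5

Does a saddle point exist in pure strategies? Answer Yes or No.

Row minima: Wide → -3, Body → -5; maximin = -3.
Column maxima: Left → 1, Center → 12, Right → 8; minimax = 1.
-3 ≠ 1, so no pure-strategy equilibrium exists.

No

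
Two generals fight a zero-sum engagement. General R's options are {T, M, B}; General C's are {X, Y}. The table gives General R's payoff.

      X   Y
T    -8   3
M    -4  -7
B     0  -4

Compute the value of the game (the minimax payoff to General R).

Row minima: T → -8, M → -7, B → -4; maximin = -4.
Column maxima: X → 0, Y → 3; minimax = 0.
-4 ≠ 0, so there is no saddle point; optimal play is mixed.
M is strictly dominated by B, so General R never plays it.
On the remaining 2×2 (T, B vs X, Y):
Let General R play T with probability p. Expected payoff against X: (-8)p + 0(1−p) = −8p; against Y: 3p + (-4)(1−p) = 7p − 4.
Setting these equal: −8p = 7p − 4 ⇒ −15p = -4 ⇒ p = 4/15, and the value is (-8)·(4/15) = -32/15.
For General C: with q = P(X), equating T's and B's payoffs gives −11q + 3 = 4q − 4 ⇒ q = 7/15.

-32/15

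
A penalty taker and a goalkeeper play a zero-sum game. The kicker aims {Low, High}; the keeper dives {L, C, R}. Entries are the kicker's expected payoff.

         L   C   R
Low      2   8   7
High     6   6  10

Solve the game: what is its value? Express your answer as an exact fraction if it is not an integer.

6

Row minima: Low → 2, High → 6; maximin = 6.
Column maxima: L → 6, C → 8, R → 10; minimax = 6.
Since maximin = minimax = 6, there is a saddle point and the value is 6.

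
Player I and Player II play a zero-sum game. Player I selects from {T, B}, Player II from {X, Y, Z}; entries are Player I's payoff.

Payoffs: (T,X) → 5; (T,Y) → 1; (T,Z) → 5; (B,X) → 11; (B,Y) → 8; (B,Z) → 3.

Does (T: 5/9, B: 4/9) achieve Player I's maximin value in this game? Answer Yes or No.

Yes

Against X this mix gives (5/9)·5 + (4/9)·11 = 23/3.
Against Y this mix gives (5/9)·1 + (4/9)·8 = 37/9.
Against Z this mix gives (5/9)·5 + (4/9)·3 = 37/9.
All of Player II's active replies (Y, Z) yield 37/9, and no column does worse for Player I. The mix makes Player II indifferent and guarantees 37/9, so it is optimal.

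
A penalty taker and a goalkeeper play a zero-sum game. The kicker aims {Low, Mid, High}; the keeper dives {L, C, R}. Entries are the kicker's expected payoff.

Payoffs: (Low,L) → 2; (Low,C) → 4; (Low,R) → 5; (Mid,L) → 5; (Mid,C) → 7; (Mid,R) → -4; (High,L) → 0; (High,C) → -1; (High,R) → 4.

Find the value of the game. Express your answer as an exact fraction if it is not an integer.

11/4

Row minima: Low → 2, Mid → -4, High → -1; maximin = 2.
Column maxima: L → 5, C → 7, R → 5; minimax = 5.
2 ≠ 5, so there is no saddle point; optimal play is mixed.
High is strictly dominated by Low, so the kicker never plays it.
With High eliminated, C is strictly dominated by L (it gives the kicker strictly more in every remaining row), so the keeper never plays it.
On the remaining 2×2 (Low, Mid vs L, R):
Let the kicker play Low with probability p. Expected payoff against L: 2p + 5(1−p) = −3p + 5; against R: 5p + (-4)(1−p) = 9p − 4.
Setting these equal: −3p + 5 = 9p − 4 ⇒ −12p = -9 ⇒ p = 3/4, and the value is (-3)·(3/4) + 5 = 11/4.
For the keeper: with q = P(L), equating Low's and Mid's payoffs gives −3q + 5 = 9q − 4 ⇒ q = 3/4.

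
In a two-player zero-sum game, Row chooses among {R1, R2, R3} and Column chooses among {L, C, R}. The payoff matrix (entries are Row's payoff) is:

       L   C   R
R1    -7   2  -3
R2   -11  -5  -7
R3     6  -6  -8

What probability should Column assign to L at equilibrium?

Row minima: R1 → -7, R2 → -11, R3 → -8; maximin = -7.
Column maxima: L → 6, C → 2, R → -3; minimax = -3.
-7 ≠ -3, so there is no saddle point; optimal play is mixed.
R2 is strictly dominated by R1, so Row never plays it.
C is strictly dominated by R (it gives Row strictly more in every row), so Column never plays it.
On the remaining 2×2 (R1, R3 vs L, R):
Let Row play R1 with probability p. Expected payoff against L: (-7)p + 6(1−p) = −13p + 6; against R: (-3)p + (-8)(1−p) = 5p − 8.
Setting these equal: −13p + 6 = 5p − 8 ⇒ −18p = -14 ⇒ p = 7/9, and the value is (-13)·(7/9) + 6 = -37/9.
For Column: with q = P(L), equating R1's and R3's payoffs gives −4q − 3 = 14q − 8 ⇒ q = 5/18.

5/18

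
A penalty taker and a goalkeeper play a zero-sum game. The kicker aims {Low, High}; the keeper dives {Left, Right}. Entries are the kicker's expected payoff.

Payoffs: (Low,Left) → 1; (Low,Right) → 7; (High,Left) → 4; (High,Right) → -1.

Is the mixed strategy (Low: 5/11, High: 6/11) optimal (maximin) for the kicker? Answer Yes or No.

Yes

Against Left this mix gives (5/11)·1 + (6/11)·4 = 29/11.
Against Right this mix gives (5/11)·7 + (6/11)·(-1) = 29/11.
All of the keeper's active replies (Left, Right) yield 29/11, and no column does worse for the kicker. The mix makes the keeper indifferent and guarantees 29/11, so it is optimal.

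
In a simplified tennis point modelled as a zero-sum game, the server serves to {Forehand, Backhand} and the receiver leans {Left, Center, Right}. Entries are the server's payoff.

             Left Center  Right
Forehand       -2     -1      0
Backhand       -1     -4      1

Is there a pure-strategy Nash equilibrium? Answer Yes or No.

Row minima: Forehand → -2, Backhand → -4; maximin = -2.
Column maxima: Left → -1, Center → -1, Right → 1; minimax = -1.
-2 ≠ -1, so no pure-strategy equilibrium exists.

No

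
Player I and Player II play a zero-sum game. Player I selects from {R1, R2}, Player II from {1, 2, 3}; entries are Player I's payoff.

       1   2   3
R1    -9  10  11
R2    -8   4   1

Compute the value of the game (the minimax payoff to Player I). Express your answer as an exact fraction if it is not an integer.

-8

Row minima: R1 → -9, R2 → -8; maximin = -8.
Column maxima: 1 → -8, 2 → 10, 3 → 11; minimax = -8.
Since maximin = minimax = -8, there is a saddle point and the value is -8.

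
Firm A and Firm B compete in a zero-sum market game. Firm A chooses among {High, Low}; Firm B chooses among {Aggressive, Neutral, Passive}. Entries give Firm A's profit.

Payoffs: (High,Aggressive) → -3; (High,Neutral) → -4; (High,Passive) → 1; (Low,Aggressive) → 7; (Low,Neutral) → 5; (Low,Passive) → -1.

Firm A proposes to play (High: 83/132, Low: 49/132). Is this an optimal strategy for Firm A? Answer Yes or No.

Against Aggressive this mix gives (83/132)·(-3) + (49/132)·7 = 47/66.
Against Neutral this mix gives (83/132)·(-4) + (49/132)·5 = -29/44.
Against Passive this mix gives (83/132)·1 + (49/132)·(-1) = 17/66.
Firm B will play Neutral, holding Firm A to -29/44. Shifting weight toward the row that does better against Neutral would raise this floor (the equalizing mix achieves 1/11 against both Neutral and Passive), so the proposed strategy is not optimal.

No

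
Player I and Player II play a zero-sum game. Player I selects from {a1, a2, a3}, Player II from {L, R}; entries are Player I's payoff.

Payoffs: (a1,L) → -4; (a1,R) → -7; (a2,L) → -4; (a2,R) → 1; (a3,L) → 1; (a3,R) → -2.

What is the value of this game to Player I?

-7/8

Row minima: a1 → -7, a2 → -4, a3 → -2; maximin = -2.
Column maxima: L → 1, R → 1; minimax = 1.
-2 ≠ 1, so there is no saddle point; optimal play is mixed.
a1 is strictly dominated by a3, so Player I never plays it.
On the remaining 2×2 (a2, a3 vs L, R):
Let Player I play a2 with probability p. Expected payoff against L: (-4)p + 1(1−p) = −5p + 1; against R: 1p + (-2)(1−p) = 3p − 2.
Setting these equal: −5p + 1 = 3p − 2 ⇒ −8p = -3 ⇒ p = 3/8, and the value is (-5)·(3/8) + 1 = -7/8.
For Player II: with q = P(L), equating a2's and a3's payoffs gives −5q + 1 = 3q − 2 ⇒ q = 3/8.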